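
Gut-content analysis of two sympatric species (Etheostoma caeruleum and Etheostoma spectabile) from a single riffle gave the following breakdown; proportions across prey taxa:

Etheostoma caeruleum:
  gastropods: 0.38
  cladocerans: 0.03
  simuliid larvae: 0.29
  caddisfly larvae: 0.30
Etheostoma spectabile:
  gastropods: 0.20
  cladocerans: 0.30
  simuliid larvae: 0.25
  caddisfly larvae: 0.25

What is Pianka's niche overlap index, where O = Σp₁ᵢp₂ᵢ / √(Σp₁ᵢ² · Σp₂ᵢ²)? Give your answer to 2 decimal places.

0.81

Σ p₁ᵢp₂ᵢ = 0.0760 + 0.0090 + 0.0725 + 0.0750 = 0.2325
Σp_1ᵢ² = 0.38² + 0.03² + 0.29² + 0.30² = 0.1444 + 0.0009 + 0.0841 + 0.0900 = 0.3194
Σp_2ᵢ² = 0.20² + 0.30² + 0.25² + 0.25² = 0.0400 + 0.0900 + 0.0625 + 0.0625 = 0.2550
O = 0.2325 / √(0.3194 × 0.2550) = 0.2325 / 0.28539 = 0.8147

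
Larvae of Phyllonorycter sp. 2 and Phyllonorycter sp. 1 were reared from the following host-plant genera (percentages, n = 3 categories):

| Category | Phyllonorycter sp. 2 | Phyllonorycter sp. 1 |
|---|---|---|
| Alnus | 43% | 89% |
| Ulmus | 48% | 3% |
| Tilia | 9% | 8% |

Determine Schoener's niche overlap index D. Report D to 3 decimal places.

Convert percentages to proportions (divide by 100).
Σ|p₁ᵢ − p₂ᵢ| = 0.46 + 0.45 + 0.01 = 0.92
D = 1 − ½ × 0.92 = 1 − 0.460 = 0.54000

0.540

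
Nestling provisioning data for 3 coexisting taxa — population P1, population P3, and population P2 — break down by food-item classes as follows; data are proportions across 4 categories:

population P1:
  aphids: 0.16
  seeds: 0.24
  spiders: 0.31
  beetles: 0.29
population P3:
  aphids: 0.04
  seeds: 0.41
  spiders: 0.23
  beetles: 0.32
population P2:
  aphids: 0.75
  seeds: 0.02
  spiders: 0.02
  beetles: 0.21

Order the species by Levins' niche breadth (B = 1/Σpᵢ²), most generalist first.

population P1 > population P3 > population P2

Σp_P1ᵢ² = 0.16² + 0.24² + 0.31² + 0.29² = 0.0256 + 0.0576 + 0.0961 + 0.0841 = 0.2634
B_P1 = 1 / 0.2634 = 3.7965
Σp_P3ᵢ² = 0.04² + 0.41² + 0.23² + 0.32² = 0.0016 + 0.1681 + 0.0529 + 0.1024 = 0.3250
B_P3 = 1 / 0.3250 = 3.0769
Σp_P2ᵢ² = 0.75² + 0.02² + 0.02² + 0.21² = 0.5625 + 0.0004 + 0.0004 + 0.0441 = 0.6074
B_P2 = 1 / 0.6074 = 1.6464
Ranking by B (broadest → narrowest): population P1 (3.80) > population P3 (3.08) > population P2 (1.65)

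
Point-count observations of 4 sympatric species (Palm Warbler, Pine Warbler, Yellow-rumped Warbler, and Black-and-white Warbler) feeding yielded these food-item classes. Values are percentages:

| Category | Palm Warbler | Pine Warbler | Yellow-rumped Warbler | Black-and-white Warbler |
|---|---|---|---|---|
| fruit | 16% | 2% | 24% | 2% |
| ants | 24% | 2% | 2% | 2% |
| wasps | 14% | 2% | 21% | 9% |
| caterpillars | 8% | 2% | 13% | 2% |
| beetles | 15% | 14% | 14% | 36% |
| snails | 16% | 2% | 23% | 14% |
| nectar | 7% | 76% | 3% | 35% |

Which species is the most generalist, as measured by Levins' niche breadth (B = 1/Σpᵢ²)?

Convert percentages to proportions (divide by 100).
Σp_Palmᵢ² = 0.16² + 0.24² + 0.14² + 0.08² + 0.15² + 0.16² + 0.07² = 0.0256 + 0.0576 + 0.0196 + 0.0064 + 0.0225 + 0.0256 + 0.0049 = 0.1622
B_Palm = 1 / 0.1622 = 6.1652
Σp_Pineᵢ² = 0.02² + 0.02² + 0.02² + 0.02² + 0.14² + 0.02² + 0.76² = 0.0004 + 0.0004 + 0.0004 + 0.0004 + 0.0196 + 0.0004 + 0.5776 = 0.5992
B_Pine = 1 / 0.5992 = 1.6689
Σp_Yellᵢ² = 0.24² + 0.02² + 0.21² + 0.13² + 0.14² + 0.23² + 0.03² = 0.0576 + 0.0004 + 0.0441 + 0.0169 + 0.0196 + 0.0529 + 0.0009 = 0.1924
B_Yell = 1 / 0.1924 = 5.1975
Σp_Blacᵢ² = 0.02² + 0.02² + 0.09² + 0.02² + 0.36² + 0.14² + 0.35² = 0.0004 + 0.0004 + 0.0081 + 0.0004 + 0.1296 + 0.0196 + 0.1225 = 0.2810
B_Blac = 1 / 0.2810 = 3.5587
Highest B → broadest niche (most generalist): Palm Warbler (B = 6.17).

Palm Warbler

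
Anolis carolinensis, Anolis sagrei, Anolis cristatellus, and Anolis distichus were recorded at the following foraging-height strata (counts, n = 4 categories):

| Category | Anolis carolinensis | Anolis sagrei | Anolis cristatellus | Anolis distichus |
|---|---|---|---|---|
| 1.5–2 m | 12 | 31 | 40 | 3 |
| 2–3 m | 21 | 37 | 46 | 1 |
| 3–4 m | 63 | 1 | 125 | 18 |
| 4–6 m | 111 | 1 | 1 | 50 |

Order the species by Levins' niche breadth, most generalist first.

Proportions for Anolis carolinensis (n=207): 12/207=0.0580, 21/207=0.1014, 63/207=0.3043, 111/207=0.5362
Proportions for Anolis sagrei (n=70): 31/70=0.4429, 37/70=0.5286, 1/70=0.0143, 1/70=0.0143
Proportions for Anolis cristatellus (n=212): 40/212=0.1887, 46/212=0.2170, 125/212=0.5896, 1/212=0.0047
Proportions for Anolis distichus (n=72): 3/72=0.0417, 1/72=0.0139, 18/72=0.2500, 50/72=0.6944
Σp_caroᵢ² = 0.0580² + 0.1014² + 0.3043² + 0.5362² = 0.003364 + 0.010282 + 0.092598 + 0.287510 = 0.393754
B_caro = 1 / 0.393754 = 2.5397
Σp_sagrᵢ² = 0.4429² + 0.5286² + 0.0143² + 0.0143² = 0.196160 + 0.279418 + 0.000204 + 0.000204 = 0.475986
B_sagr = 1 / 0.475986 = 2.1009
Σp_crisᵢ² = 0.1887² + 0.2170² + 0.5896² + 0.0047² = 0.035608 + 0.047089 + 0.347628 + 0.000022 = 0.430347
B_cris = 1 / 0.430347 = 2.3237
Σp_distᵢ² = 0.0417² + 0.0139² + 0.2500² + 0.6944² = 0.001739 + 0.000193 + 0.062500 + 0.482191 = 0.546623
B_dist = 1 / 0.546623 = 1.8294
Ranking by B (broadest → narrowest): Anolis carolinensis (2.54) > Anolis cristatellus (2.32) > Anolis sagrei (2.10) > Anolis distichus (1.83)

Anolis carolinensis > Anolis cristatellus > Anolis sagrei > Anolis distichus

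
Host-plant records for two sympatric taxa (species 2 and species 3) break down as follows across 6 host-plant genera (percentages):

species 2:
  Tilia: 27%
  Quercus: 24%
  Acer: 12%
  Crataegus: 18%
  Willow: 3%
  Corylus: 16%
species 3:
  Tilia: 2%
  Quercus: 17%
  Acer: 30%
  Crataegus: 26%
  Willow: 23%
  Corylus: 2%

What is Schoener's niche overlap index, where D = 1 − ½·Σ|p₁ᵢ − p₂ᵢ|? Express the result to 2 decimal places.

Convert percentages to proportions (divide by 100).
Σ|p₁ᵢ − p₂ᵢ| = 0.25 + 0.07 + 0.18 + 0.08 + 0.20 + 0.14 = 0.92
D = 1 − ½ × 0.92 = 1 − 0.460 = 0.5400

0.54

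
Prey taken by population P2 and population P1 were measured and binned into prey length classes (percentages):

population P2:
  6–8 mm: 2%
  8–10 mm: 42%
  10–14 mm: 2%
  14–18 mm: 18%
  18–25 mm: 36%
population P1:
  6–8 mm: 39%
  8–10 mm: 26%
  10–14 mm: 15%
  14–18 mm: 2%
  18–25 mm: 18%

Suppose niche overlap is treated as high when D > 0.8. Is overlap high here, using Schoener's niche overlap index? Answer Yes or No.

Convert percentages to proportions (divide by 100).
Σ|p₁ᵢ − p₂ᵢ| = 0.37 + 0.16 + 0.13 + 0.16 + 0.18 = 1.00
D = 1 − ½ × 1.00 = 1 − 0.500 = 0.5000
D = 0.5000 < 0.8 → No.

No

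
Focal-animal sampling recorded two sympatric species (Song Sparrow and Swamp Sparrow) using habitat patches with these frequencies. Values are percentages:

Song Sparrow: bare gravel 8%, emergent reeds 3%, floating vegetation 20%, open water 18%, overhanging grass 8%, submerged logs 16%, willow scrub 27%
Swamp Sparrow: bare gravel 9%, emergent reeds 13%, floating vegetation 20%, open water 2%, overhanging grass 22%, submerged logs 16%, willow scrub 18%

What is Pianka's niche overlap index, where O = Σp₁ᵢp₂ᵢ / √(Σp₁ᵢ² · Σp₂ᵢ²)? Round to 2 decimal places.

0.82

Convert percentages to proportions (divide by 100).
Σ p₁ᵢp₂ᵢ = 0.0072 + 0.0039 + 0.0400 + 0.0036 + 0.0176 + 0.0256 + 0.0486 = 0.1465
Σp_1ᵢ² = 0.08² + 0.03² + 0.20² + 0.18² + 0.08² + 0.16² + 0.27² = 0.0064 + 0.0009 + 0.0400 + 0.0324 + 0.0064 + 0.0256 + 0.0729 = 0.1846
Σp_2ᵢ² = 0.09² + 0.13² + 0.20² + 0.02² + 0.22² + 0.16² + 0.18² = 0.0081 + 0.0169 + 0.0400 + 0.0004 + 0.0484 + 0.0256 + 0.0324 = 0.1718
O = 0.1465 / √(0.1846 × 0.1718) = 0.1465 / 0.17809 = 0.8226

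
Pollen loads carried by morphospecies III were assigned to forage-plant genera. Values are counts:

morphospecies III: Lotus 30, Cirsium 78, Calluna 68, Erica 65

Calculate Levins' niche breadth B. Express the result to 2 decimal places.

3.67

Proportions for morphospecies III (n=241): 30/241=0.1245, 78/241=0.3237, 68/241=0.2822, 65/241=0.2697
Σpᵢ² = 0.1245² + 0.3237² + 0.2822² + 0.2697² = 0.015500 + 0.104782 + 0.079637 + 0.072738 = 0.272657
B = 1 / 0.272657 = 3.6676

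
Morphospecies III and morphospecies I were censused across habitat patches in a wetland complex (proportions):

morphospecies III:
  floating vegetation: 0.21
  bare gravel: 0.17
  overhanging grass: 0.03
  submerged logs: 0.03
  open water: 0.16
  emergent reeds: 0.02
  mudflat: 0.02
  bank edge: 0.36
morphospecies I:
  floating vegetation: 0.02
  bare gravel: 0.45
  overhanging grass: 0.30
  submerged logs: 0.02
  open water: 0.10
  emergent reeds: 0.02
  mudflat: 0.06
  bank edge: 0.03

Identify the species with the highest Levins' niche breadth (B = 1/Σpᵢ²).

Σp_IIIᵢ² = 0.21² + 0.17² + 0.03² + 0.03² + 0.16² + 0.02² + 0.02² + 0.36² = 0.0441 + 0.0289 + 0.0009 + 0.0009 + 0.0256 + 0.0004 + 0.0004 + 0.1296 = 0.2308
B_III = 1 / 0.2308 = 4.3328
Σp_Iᵢ² = 0.02² + 0.45² + 0.30² + 0.02² + 0.10² + 0.02² + 0.06² + 0.03² = 0.0004 + 0.2025 + 0.0900 + 0.0004 + 0.0100 + 0.0004 + 0.0036 + 0.0009 = 0.3082
B_I = 1 / 0.3082 = 3.2446
Highest B → broadest niche (most generalist): morphospecies III (B = 4.33).

morphospecies III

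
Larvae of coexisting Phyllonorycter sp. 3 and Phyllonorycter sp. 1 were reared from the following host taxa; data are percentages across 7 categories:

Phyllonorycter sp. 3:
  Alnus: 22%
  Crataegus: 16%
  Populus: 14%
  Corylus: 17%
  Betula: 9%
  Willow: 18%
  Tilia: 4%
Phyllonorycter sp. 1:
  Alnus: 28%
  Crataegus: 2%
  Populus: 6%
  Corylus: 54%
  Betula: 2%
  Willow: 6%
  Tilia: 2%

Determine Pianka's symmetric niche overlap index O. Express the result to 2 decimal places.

0.71

Convert percentages to proportions (divide by 100).
Σ p₁ᵢp₂ᵢ = 0.0616 + 0.0032 + 0.0084 + 0.0918 + 0.0018 + 0.0108 + 0.0008 = 0.1784
Σp_1ᵢ² = 0.22² + 0.16² + 0.14² + 0.17² + 0.09² + 0.18² + 0.04² = 0.0484 + 0.0256 + 0.0196 + 0.0289 + 0.0081 + 0.0324 + 0.0016 = 0.1646
Σp_2ᵢ² = 0.28² + 0.02² + 0.06² + 0.54² + 0.02² + 0.06² + 0.02² = 0.0784 + 0.0004 + 0.0036 + 0.2916 + 0.0004 + 0.0036 + 0.0004 = 0.3784
O = 0.1784 / √(0.1646 × 0.3784) = 0.1784 / 0.24957 = 0.7148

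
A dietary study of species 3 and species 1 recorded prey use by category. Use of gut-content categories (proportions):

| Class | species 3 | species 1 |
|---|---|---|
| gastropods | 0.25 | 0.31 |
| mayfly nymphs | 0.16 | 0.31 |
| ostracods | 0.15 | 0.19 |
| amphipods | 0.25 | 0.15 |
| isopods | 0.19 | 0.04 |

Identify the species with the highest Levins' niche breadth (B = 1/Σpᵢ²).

species 3

Σp_3ᵢ² = 0.25² + 0.16² + 0.15² + 0.25² + 0.19² = 0.0625 + 0.0256 + 0.0225 + 0.0625 + 0.0361 = 0.2092
B_3 = 1 / 0.2092 = 4.7801
Σp_1ᵢ² = 0.31² + 0.31² + 0.19² + 0.15² + 0.04² = 0.0961 + 0.0961 + 0.0361 + 0.0225 + 0.0016 = 0.2524
B_1 = 1 / 0.2524 = 3.9620
Highest B → broadest niche (most generalist): species 3 (B = 4.78).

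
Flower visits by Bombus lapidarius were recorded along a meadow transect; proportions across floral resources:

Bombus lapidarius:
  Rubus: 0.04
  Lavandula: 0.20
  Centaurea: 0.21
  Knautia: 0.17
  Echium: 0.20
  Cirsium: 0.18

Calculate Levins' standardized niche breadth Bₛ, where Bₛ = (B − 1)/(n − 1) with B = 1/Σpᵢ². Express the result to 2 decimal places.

Σpᵢ² = 0.04² + 0.20² + 0.21² + 0.17² + 0.20² + 0.18² = 0.0016 + 0.0400 + 0.0441 + 0.0289 + 0.0400 + 0.0324 = 0.1870
B = 1 / 0.1870 = 5.3476
Bₛ = (B − 1)/(n − 1) = (5.3476 − 1)/(6 − 1) = 4.3476/5 = 0.8695

0.87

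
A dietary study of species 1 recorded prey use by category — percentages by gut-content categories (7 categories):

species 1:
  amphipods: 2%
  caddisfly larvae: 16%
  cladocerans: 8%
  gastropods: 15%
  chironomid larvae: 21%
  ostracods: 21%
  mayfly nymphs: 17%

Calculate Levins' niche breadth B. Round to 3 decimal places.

Convert percentages to proportions (divide by 100).
Σpᵢ² = 0.02² + 0.16² + 0.08² + 0.15² + 0.21² + 0.21² + 0.17² = 0.0004 + 0.0256 + 0.0064 + 0.0225 + 0.0441 + 0.0441 + 0.0289 = 0.1720
B = 1 / 0.1720 = 5.81395

5.814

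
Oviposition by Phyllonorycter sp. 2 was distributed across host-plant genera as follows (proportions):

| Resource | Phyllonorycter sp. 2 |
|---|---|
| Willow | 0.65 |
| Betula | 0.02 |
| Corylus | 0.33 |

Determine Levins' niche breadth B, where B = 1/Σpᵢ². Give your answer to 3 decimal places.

1.880

Σpᵢ² = 0.65² + 0.02² + 0.33² = 0.4225 + 0.0004 + 0.1089 = 0.5318
B = 1 / 0.5318 = 1.88041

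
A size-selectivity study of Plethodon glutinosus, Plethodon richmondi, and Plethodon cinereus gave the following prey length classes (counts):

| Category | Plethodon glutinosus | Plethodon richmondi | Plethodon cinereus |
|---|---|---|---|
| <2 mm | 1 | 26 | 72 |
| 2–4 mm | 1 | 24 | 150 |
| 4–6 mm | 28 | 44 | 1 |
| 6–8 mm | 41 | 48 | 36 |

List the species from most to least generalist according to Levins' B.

Plethodon richmondi > Plethodon cinereus > Plethodon glutinosus

Proportions for Plethodon glutinosus (n=71): 1/71=0.0141, 1/71=0.0141, 28/71=0.3944, 41/71=0.5775
Proportions for Plethodon richmondi (n=142): 26/142=0.1831, 24/142=0.1690, 44/142=0.3099, 48/142=0.3380
Proportions for Plethodon cinereus (n=259): 72/259=0.2780, 150/259=0.5792, 1/259=0.0039, 36/259=0.1390
Σp_glutᵢ² = 0.0141² + 0.0141² + 0.3944² + 0.5775² = 0.000199 + 0.000199 + 0.155551 + 0.333506 = 0.489455
B_glut = 1 / 0.489455 = 2.0431
Σp_richᵢ² = 0.1831² + 0.1690² + 0.3099² + 0.3380² = 0.033526 + 0.028561 + 0.096038 + 0.114244 = 0.272369
B_rich = 1 / 0.272369 = 3.6715
Σp_cineᵢ² = 0.2780² + 0.5792² + 0.0039² + 0.1390² = 0.077284 + 0.335473 + 0.000015 + 0.019321 = 0.432093
B_cine = 1 / 0.432093 = 2.3143
Ranking by B (broadest → narrowest): Plethodon richmondi (3.67) > Plethodon cinereus (2.31) > Plethodon glutinosus (2.04)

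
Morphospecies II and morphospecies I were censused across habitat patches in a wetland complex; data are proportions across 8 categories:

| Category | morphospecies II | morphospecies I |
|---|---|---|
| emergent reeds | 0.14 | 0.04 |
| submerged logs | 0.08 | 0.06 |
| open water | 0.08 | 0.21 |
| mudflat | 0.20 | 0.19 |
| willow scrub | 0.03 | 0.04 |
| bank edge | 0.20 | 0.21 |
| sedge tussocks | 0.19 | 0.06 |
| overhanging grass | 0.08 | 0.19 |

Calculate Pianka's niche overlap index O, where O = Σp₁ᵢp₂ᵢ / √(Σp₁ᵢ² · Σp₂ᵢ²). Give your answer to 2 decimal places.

0.83

Σ p₁ᵢp₂ᵢ = 0.0056 + 0.0048 + 0.0168 + 0.0380 + 0.0012 + 0.0420 + 0.0114 + 0.0152 = 0.1350
Σp_1ᵢ² = 0.14² + 0.08² + 0.08² + 0.20² + 0.03² + 0.20² + 0.19² + 0.08² = 0.0196 + 0.0064 + 0.0064 + 0.0400 + 0.0009 + 0.0400 + 0.0361 + 0.0064 = 0.1558
Σp_2ᵢ² = 0.04² + 0.06² + 0.21² + 0.19² + 0.04² + 0.21² + 0.06² + 0.19² = 0.0016 + 0.0036 + 0.0441 + 0.0361 + 0.0016 + 0.0441 + 0.0036 + 0.0361 = 0.1708
O = 0.1350 / √(0.1558 × 0.1708) = 0.1350 / 0.16313 = 0.8276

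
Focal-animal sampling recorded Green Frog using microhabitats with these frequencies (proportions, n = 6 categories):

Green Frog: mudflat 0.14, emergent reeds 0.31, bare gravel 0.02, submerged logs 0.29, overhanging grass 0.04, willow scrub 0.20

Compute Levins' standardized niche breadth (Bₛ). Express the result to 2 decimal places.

Σpᵢ² = 0.14² + 0.31² + 0.02² + 0.29² + 0.04² + 0.20² = 0.0196 + 0.0961 + 0.0004 + 0.0841 + 0.0016 + 0.0400 = 0.2418
B = 1 / 0.2418 = 4.1356
Bₛ = (B − 1)/(n − 1) = (4.1356 − 1)/(6 − 1) = 3.1356/5 = 0.6271

0.63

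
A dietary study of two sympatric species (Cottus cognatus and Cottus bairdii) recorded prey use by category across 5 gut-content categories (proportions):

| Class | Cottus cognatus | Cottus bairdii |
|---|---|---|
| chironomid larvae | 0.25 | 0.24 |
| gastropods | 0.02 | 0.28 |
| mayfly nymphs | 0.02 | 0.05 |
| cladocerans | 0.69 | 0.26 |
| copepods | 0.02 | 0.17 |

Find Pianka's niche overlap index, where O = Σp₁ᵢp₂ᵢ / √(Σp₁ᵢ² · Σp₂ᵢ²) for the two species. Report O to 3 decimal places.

0.700

Σ p₁ᵢp₂ᵢ = 0.0600 + 0.0056 + 0.0010 + 0.1794 + 0.0034 = 0.2494
Σp_1ᵢ² = 0.25² + 0.02² + 0.02² + 0.69² + 0.02² = 0.0625 + 0.0004 + 0.0004 + 0.4761 + 0.0004 = 0.5398
Σp_2ᵢ² = 0.24² + 0.28² + 0.05² + 0.26² + 0.17² = 0.0576 + 0.0784 + 0.0025 + 0.0676 + 0.0289 = 0.2350
O = 0.2494 / √(0.5398 × 0.2350) = 0.2494 / 0.356164 = 0.70024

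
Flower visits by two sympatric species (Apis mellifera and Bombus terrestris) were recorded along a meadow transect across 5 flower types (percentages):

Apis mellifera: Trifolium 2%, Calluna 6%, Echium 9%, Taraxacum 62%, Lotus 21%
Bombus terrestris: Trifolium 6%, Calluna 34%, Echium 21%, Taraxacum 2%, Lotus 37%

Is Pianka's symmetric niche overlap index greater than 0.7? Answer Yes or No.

No

Convert percentages to proportions (divide by 100).
Σ p₁ᵢp₂ᵢ = 0.0012 + 0.0204 + 0.0189 + 0.0124 + 0.0777 = 0.1306
Σp_1ᵢ² = 0.02² + 0.06² + 0.09² + 0.62² + 0.21² = 0.0004 + 0.0036 + 0.0081 + 0.3844 + 0.0441 = 0.4406
Σp_2ᵢ² = 0.06² + 0.34² + 0.21² + 0.02² + 0.37² = 0.0036 + 0.1156 + 0.0441 + 0.0004 + 0.1369 = 0.3006
O = 0.1306 / √(0.4406 × 0.3006) = 0.1306 / 0.36393 = 0.3589
O = 0.3589 < 0.7 → No.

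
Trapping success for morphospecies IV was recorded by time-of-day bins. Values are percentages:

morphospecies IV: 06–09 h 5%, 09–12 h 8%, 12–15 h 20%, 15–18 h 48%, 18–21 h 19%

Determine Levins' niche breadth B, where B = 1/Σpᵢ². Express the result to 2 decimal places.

3.17

Convert percentages to proportions (divide by 100).
Σpᵢ² = 0.05² + 0.08² + 0.20² + 0.48² + 0.19² = 0.0025 + 0.0064 + 0.0400 + 0.2304 + 0.0361 = 0.3154
B = 1 / 0.3154 = 3.1706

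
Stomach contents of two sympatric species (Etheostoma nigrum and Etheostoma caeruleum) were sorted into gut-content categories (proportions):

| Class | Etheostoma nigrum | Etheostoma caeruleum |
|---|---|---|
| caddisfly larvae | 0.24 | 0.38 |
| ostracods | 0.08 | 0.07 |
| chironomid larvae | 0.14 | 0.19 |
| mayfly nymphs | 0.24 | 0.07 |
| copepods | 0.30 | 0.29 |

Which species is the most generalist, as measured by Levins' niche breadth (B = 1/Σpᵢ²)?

Etheostoma nigrum

Σp_nigrᵢ² = 0.24² + 0.08² + 0.14² + 0.24² + 0.30² = 0.0576 + 0.0064 + 0.0196 + 0.0576 + 0.0900 = 0.2312
B_nigr = 1 / 0.2312 = 4.3253
Σp_caerᵢ² = 0.38² + 0.07² + 0.19² + 0.07² + 0.29² = 0.1444 + 0.0049 + 0.0361 + 0.0049 + 0.0841 = 0.2744
B_caer = 1 / 0.2744 = 3.6443
Highest B → broadest niche (most generalist): Etheostoma nigrum (B = 4.33).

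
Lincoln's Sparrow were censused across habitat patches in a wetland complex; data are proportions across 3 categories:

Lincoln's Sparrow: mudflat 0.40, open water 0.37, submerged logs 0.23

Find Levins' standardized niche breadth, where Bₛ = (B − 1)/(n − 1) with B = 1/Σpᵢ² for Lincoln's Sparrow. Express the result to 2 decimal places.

Σpᵢ² = 0.40² + 0.37² + 0.23² = 0.1600 + 0.1369 + 0.0529 = 0.3498
B = 1 / 0.3498 = 2.8588
Bₛ = (B − 1)/(n − 1) = (2.8588 − 1)/(3 − 1) = 1.8588/2 = 0.9294

0.93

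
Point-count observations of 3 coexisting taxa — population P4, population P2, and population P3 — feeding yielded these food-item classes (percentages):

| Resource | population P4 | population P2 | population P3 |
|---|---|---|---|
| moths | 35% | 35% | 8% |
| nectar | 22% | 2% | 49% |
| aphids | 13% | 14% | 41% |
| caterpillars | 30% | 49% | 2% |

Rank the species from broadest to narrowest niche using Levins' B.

population P4 > population P2 > population P3

Convert percentages to proportions (divide by 100).
Σp_P4ᵢ² = 0.35² + 0.22² + 0.13² + 0.30² = 0.1225 + 0.0484 + 0.0169 + 0.0900 = 0.2778
B_P4 = 1 / 0.2778 = 3.5997
Σp_P2ᵢ² = 0.35² + 0.02² + 0.14² + 0.49² = 0.1225 + 0.0004 + 0.0196 + 0.2401 = 0.3826
B_P2 = 1 / 0.3826 = 2.6137
Σp_P3ᵢ² = 0.08² + 0.49² + 0.41² + 0.02² = 0.0064 + 0.2401 + 0.1681 + 0.0004 = 0.4150
B_P3 = 1 / 0.4150 = 2.4096
Ranking by B (broadest → narrowest): population P4 (3.60) > population P2 (2.61) > population P3 (2.41)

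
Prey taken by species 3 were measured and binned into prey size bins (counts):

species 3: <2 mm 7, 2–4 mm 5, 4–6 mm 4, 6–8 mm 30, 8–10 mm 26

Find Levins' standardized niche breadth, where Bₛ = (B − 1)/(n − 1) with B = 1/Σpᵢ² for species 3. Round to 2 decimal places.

Proportions for species 3 (n=72): 7/72=0.0972, 5/72=0.0694, 4/72=0.0556, 30/72=0.4167, 26/72=0.3611
Σpᵢ² = 0.0972² + 0.0694² + 0.0556² + 0.4167² + 0.3611² = 0.009448 + 0.004816 + 0.003091 + 0.173639 + 0.130393 = 0.321387
B = 1 / 0.321387 = 3.1115
Bₛ = (B − 1)/(n − 1) = (3.1115 − 1)/(5 − 1) = 2.1115/4 = 0.5279

0.53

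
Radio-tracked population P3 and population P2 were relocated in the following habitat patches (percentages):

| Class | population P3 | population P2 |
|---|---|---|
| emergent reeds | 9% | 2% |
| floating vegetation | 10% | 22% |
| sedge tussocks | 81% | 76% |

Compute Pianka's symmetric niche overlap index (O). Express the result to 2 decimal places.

Convert percentages to proportions (divide by 100).
Σ p₁ᵢp₂ᵢ = 0.0018 + 0.0220 + 0.6156 = 0.6394
Σp_1ᵢ² = 0.09² + 0.10² + 0.81² = 0.0081 + 0.0100 + 0.6561 = 0.6742
Σp_2ᵢ² = 0.02² + 0.22² + 0.76² = 0.0004 + 0.0484 + 0.5776 = 0.6264
O = 0.6394 / √(0.6742 × 0.6264) = 0.6394 / 0.64986 = 0.9839

0.98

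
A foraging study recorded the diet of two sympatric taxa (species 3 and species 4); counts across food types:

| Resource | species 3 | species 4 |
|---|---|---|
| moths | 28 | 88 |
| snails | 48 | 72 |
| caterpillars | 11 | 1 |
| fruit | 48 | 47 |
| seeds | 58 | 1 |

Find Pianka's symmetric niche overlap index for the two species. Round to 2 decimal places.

0.71

Proportions for species 3 (n=193): 28/193=0.1451, 48/193=0.2487, 11/193=0.0570, 48/193=0.2487, 58/193=0.3005
Proportions for species 4 (n=209): 88/209=0.4211, 72/209=0.3445, 1/209=0.0048, 47/209=0.2249, 1/209=0.0048
Σ p₁ᵢp₂ᵢ = 0.061102 + 0.085677 + 0.000274 + 0.055933 + 0.001442 = 0.204428
Σp_1ᵢ² = 0.1451² + 0.2487² + 0.0570² + 0.2487² + 0.3005² = 0.021054 + 0.061852 + 0.003249 + 0.061852 + 0.090300 = 0.238307
Σp_2ᵢ² = 0.4211² + 0.3445² + 0.0048² + 0.2249² + 0.0048² = 0.177325 + 0.118680 + 0.000023 + 0.050580 + 0.000023 = 0.346631
O = 0.204428 / √(0.238307 × 0.346631) = 0.204428 / 0.2874101 = 0.7113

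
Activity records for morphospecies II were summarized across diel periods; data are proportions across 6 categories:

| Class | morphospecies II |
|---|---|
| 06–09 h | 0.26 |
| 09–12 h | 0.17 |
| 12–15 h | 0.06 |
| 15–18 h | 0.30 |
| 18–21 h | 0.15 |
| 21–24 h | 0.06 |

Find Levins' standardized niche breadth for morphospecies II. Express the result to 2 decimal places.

0.73

Σpᵢ² = 0.26² + 0.17² + 0.06² + 0.30² + 0.15² + 0.06² = 0.0676 + 0.0289 + 0.0036 + 0.0900 + 0.0225 + 0.0036 = 0.2162
B = 1 / 0.2162 = 4.6253
Bₛ = (B − 1)/(n − 1) = (4.6253 − 1)/(6 − 1) = 3.6253/5 = 0.7251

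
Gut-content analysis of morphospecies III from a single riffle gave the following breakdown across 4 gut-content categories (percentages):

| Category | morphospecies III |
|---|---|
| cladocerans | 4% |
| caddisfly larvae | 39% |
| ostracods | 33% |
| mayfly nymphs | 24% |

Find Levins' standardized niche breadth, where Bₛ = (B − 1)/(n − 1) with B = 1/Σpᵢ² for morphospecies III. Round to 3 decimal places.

Convert percentages to proportions (divide by 100).
Σpᵢ² = 0.04² + 0.39² + 0.33² + 0.24² = 0.0016 + 0.1521 + 0.1089 + 0.0576 = 0.3202
B = 1 / 0.3202 = 3.12305
Bₛ = (B − 1)/(n − 1) = (3.12305 − 1)/(4 − 1) = 2.12305/3 = 0.70768

0.708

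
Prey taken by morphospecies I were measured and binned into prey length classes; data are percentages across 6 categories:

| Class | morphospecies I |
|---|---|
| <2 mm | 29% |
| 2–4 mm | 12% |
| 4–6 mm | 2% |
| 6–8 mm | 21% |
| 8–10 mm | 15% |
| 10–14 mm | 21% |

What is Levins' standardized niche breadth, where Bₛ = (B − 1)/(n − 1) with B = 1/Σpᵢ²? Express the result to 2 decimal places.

0.75

Convert percentages to proportions (divide by 100).
Σpᵢ² = 0.29² + 0.12² + 0.02² + 0.21² + 0.15² + 0.21² = 0.0841 + 0.0144 + 0.0004 + 0.0441 + 0.0225 + 0.0441 = 0.2096
B = 1 / 0.2096 = 4.7710
Bₛ = (B − 1)/(n − 1) = (4.7710 − 1)/(6 − 1) = 3.7710/5 = 0.7542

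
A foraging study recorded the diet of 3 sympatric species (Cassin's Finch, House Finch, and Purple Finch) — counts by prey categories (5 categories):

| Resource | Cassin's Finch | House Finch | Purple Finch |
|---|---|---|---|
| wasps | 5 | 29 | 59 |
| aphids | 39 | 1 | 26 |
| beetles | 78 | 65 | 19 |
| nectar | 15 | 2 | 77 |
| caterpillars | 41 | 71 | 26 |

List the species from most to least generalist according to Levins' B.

Purple Finch > Cassin's Finch > House Finch

Proportions for Cassin's Finch (n=178): 5/178=0.0281, 39/178=0.2191, 78/178=0.4382, 15/178=0.0843, 41/178=0.2303
Proportions for House Finch (n=168): 29/168=0.1726, 1/168=0.0060, 65/168=0.3869, 2/168=0.0119, 71/168=0.4226
Proportions for Purple Finch (n=207): 59/207=0.2850, 26/207=0.1256, 19/207=0.0918, 77/207=0.3720, 26/207=0.1256
Σp_Cassᵢ² = 0.0281² + 0.2191² + 0.4382² + 0.0843² + 0.2303² = 0.000790 + 0.048005 + 0.192019 + 0.007106 + 0.053038 = 0.300958
B_Cass = 1 / 0.300958 = 3.3227
Σp_Housᵢ² = 0.1726² + 0.0060² + 0.3869² + 0.0119² + 0.4226² = 0.029791 + 0.000036 + 0.149692 + 0.000142 + 0.178591 = 0.358252
B_Hous = 1 / 0.358252 = 2.7913
Σp_Purpᵢ² = 0.2850² + 0.1256² + 0.0918² + 0.3720² + 0.1256² = 0.081225 + 0.015775 + 0.008427 + 0.138384 + 0.015775 = 0.259586
B_Purp = 1 / 0.259586 = 3.8523
Ranking by B (broadest → narrowest): Purple Finch (3.85) > Cassin's Finch (3.32) > House Finch (2.79)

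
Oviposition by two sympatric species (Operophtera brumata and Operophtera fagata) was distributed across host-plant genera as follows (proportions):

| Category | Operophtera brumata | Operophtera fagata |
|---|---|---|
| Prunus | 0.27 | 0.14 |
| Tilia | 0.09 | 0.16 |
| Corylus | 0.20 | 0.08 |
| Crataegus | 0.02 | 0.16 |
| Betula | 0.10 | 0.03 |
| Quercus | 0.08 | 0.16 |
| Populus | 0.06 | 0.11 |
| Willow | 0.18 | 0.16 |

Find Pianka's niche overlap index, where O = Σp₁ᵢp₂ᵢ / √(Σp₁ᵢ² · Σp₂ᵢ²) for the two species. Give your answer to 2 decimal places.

0.78

Σ p₁ᵢp₂ᵢ = 0.0378 + 0.0144 + 0.0160 + 0.0032 + 0.0030 + 0.0128 + 0.0066 + 0.0288 = 0.1226
Σp_1ᵢ² = 0.27² + 0.09² + 0.20² + 0.02² + 0.10² + 0.08² + 0.06² + 0.18² = 0.0729 + 0.0081 + 0.0400 + 0.0004 + 0.0100 + 0.0064 + 0.0036 + 0.0324 = 0.1738
Σp_2ᵢ² = 0.14² + 0.16² + 0.08² + 0.16² + 0.03² + 0.16² + 0.11² + 0.16² = 0.0196 + 0.0256 + 0.0064 + 0.0256 + 0.0009 + 0.0256 + 0.0121 + 0.0256 = 0.1414
O = 0.1226 / √(0.1738 × 0.1414) = 0.1226 / 0.15677 = 0.7820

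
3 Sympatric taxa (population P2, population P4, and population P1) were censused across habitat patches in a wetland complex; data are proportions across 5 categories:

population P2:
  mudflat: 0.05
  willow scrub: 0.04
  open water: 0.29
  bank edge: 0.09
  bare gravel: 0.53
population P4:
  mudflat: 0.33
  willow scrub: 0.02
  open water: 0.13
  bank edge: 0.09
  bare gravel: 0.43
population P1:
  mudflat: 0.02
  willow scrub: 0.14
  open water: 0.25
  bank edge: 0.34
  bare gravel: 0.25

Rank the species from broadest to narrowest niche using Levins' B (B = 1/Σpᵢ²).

Σp_P2ᵢ² = 0.05² + 0.04² + 0.29² + 0.09² + 0.53² = 0.0025 + 0.0016 + 0.0841 + 0.0081 + 0.2809 = 0.3772
B_P2 = 1 / 0.3772 = 2.6511
Σp_P4ᵢ² = 0.33² + 0.02² + 0.13² + 0.09² + 0.43² = 0.1089 + 0.0004 + 0.0169 + 0.0081 + 0.1849 = 0.3192
B_P4 = 1 / 0.3192 = 3.1328
Σp_P1ᵢ² = 0.02² + 0.14² + 0.25² + 0.34² + 0.25² = 0.0004 + 0.0196 + 0.0625 + 0.1156 + 0.0625 = 0.2606
B_P1 = 1 / 0.2606 = 3.8373
Ranking by B (broadest → narrowest): population P1 (3.84) > population P4 (3.13) > population P2 (2.65)

population P1 > population P4 > population P2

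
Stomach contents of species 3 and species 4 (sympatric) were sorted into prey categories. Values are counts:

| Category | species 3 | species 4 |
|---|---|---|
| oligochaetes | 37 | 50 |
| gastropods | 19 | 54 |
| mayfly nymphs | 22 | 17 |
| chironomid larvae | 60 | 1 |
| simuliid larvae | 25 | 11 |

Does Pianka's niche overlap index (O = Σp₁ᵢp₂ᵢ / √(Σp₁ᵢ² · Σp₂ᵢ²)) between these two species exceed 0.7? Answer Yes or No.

No

Proportions for species 3 (n=163): 37/163=0.2270, 19/163=0.1166, 22/163=0.1350, 60/163=0.3681, 25/163=0.1534
Proportions for species 4 (n=133): 50/133=0.3759, 54/133=0.4060, 17/133=0.1278, 1/133=0.0075, 11/133=0.0827
Σ p₁ᵢp₂ᵢ = 0.085329 + 0.047340 + 0.017253 + 0.002761 + 0.012686 = 0.165369
Σp_1ᵢ² = 0.2270² + 0.1166² + 0.1350² + 0.3681² + 0.1534² = 0.051529 + 0.013596 + 0.018225 + 0.135498 + 0.023532 = 0.242380
Σp_2ᵢ² = 0.3759² + 0.4060² + 0.1278² + 0.0075² + 0.0827² = 0.141301 + 0.164836 + 0.016333 + 0.000056 + 0.006839 = 0.329365
O = 0.165369 / √(0.242380 × 0.329365) = 0.165369 / 0.2825447 = 0.5853
O = 0.5853 < 0.7 → No.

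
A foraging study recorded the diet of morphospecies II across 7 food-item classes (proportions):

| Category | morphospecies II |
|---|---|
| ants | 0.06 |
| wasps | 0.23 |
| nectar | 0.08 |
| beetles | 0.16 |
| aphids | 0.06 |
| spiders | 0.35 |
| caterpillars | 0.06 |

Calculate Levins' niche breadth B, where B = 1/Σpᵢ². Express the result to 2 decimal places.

4.58

Σpᵢ² = 0.06² + 0.23² + 0.08² + 0.16² + 0.06² + 0.35² + 0.06² = 0.0036 + 0.0529 + 0.0064 + 0.0256 + 0.0036 + 0.1225 + 0.0036 = 0.2182
B = 1 / 0.2182 = 4.5830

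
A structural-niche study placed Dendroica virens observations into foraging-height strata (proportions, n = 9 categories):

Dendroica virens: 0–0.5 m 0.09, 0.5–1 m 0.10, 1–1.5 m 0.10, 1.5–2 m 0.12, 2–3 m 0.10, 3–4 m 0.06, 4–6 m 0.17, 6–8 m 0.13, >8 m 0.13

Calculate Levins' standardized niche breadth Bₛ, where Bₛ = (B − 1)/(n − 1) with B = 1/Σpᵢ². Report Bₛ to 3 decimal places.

Σpᵢ² = 0.09² + 0.10² + 0.10² + 0.12² + 0.10² + 0.06² + 0.17² + 0.13² + 0.13² = 0.0081 + 0.0100 + 0.0100 + 0.0144 + 0.0100 + 0.0036 + 0.0289 + 0.0169 + 0.0169 = 0.1188
B = 1 / 0.1188 = 8.41751
Bₛ = (B − 1)/(n − 1) = (8.41751 − 1)/(9 − 1) = 7.41751/8 = 0.92719

0.927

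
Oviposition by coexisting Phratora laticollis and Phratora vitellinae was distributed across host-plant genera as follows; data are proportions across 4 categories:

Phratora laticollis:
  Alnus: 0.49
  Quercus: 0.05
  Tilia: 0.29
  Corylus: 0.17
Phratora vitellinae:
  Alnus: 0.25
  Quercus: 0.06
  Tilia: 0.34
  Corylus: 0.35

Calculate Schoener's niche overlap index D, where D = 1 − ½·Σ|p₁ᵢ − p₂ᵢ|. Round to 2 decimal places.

0.76

Σ|p₁ᵢ − p₂ᵢ| = 0.24 + 0.01 + 0.05 + 0.18 = 0.48
D = 1 − ½ × 0.48 = 1 − 0.240 = 0.7600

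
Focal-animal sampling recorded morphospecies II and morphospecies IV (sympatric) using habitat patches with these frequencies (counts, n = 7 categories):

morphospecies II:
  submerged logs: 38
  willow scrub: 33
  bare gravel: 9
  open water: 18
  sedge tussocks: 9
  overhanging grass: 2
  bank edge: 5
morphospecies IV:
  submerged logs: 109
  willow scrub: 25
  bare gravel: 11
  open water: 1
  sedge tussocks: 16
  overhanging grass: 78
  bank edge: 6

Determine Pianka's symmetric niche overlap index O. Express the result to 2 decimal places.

Proportions for morphospecies II (n=114): 38/114=0.3333, 33/114=0.2895, 9/114=0.0789, 18/114=0.1579, 9/114=0.0789, 2/114=0.0175, 5/114=0.0439
Proportions for morphospecies IV (n=246): 109/246=0.4431, 25/246=0.1016, 11/246=0.0447, 1/246=0.0041, 16/246=0.0650, 78/246=0.3171, 6/246=0.0244
Σ p₁ᵢp₂ᵢ = 0.147685 + 0.029413 + 0.003527 + 0.000647 + 0.005129 + 0.005549 + 0.001071 = 0.193021
Σp_1ᵢ² = 0.3333² + 0.2895² + 0.0789² + 0.1579² + 0.0789² + 0.0175² + 0.0439² = 0.111089 + 0.083810 + 0.006225 + 0.024932 + 0.006225 + 0.000306 + 0.001927 = 0.234514
Σp_2ᵢ² = 0.4431² + 0.1016² + 0.0447² + 0.0041² + 0.0650² + 0.3171² + 0.0244² = 0.196338 + 0.010323 + 0.001998 + 0.000017 + 0.004225 + 0.100552 + 0.000595 = 0.314048
O = 0.193021 / √(0.234514 × 0.314048) = 0.193021 / 0.2713829 = 0.7112

0.71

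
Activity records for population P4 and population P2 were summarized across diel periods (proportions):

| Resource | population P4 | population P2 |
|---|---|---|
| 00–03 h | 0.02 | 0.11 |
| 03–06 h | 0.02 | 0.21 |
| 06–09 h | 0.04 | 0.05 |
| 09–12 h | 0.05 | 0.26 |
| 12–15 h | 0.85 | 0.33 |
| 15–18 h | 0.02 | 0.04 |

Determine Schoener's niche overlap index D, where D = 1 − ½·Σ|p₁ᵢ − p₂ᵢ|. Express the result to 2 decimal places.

0.48

Σ|p₁ᵢ − p₂ᵢ| = 0.09 + 0.19 + 0.01 + 0.21 + 0.52 + 0.02 = 1.04
D = 1 − ½ × 1.04 = 1 − 0.520 = 0.4800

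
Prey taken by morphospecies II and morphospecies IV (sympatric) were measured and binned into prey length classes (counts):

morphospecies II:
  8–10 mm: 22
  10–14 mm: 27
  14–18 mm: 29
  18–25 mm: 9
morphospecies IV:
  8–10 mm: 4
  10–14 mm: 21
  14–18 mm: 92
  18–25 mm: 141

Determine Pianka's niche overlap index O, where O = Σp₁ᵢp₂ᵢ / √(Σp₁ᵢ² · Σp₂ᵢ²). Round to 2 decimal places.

Proportions for morphospecies II (n=87): 22/87=0.2529, 27/87=0.3103, 29/87=0.3333, 9/87=0.1034
Proportions for morphospecies IV (n=258): 4/258=0.0155, 21/258=0.0814, 92/258=0.3566, 141/258=0.5465
Σ p₁ᵢp₂ᵢ = 0.003920 + 0.025258 + 0.118855 + 0.056508 = 0.204541
Σp_1ᵢ² = 0.2529² + 0.3103² + 0.3333² + 0.1034² = 0.063958 + 0.096286 + 0.111089 + 0.010692 = 0.282025
Σp_2ᵢ² = 0.0155² + 0.0814² + 0.3566² + 0.5465² = 0.000240 + 0.006626 + 0.127164 + 0.298662 = 0.432692
O = 0.204541 / √(0.282025 × 0.432692) = 0.204541 / 0.3493279 = 0.5855

0.59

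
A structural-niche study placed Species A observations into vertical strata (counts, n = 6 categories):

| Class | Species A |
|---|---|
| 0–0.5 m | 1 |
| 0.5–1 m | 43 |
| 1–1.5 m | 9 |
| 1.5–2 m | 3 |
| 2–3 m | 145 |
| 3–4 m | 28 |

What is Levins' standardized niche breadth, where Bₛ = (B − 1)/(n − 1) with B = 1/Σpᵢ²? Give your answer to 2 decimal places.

Proportions for Species A (n=229): 1/229=0.0044, 43/229=0.1878, 9/229=0.0393, 3/229=0.0131, 145/229=0.6332, 28/229=0.1223
Σpᵢ² = 0.0044² + 0.1878² + 0.0393² + 0.0131² + 0.6332² + 0.1223² = 0.000019 + 0.035269 + 0.001544 + 0.000172 + 0.400942 + 0.014957 = 0.452903
B = 1 / 0.452903 = 2.2080
Bₛ = (B − 1)/(n − 1) = (2.2080 − 1)/(6 − 1) = 1.2080/5 = 0.2416

0.24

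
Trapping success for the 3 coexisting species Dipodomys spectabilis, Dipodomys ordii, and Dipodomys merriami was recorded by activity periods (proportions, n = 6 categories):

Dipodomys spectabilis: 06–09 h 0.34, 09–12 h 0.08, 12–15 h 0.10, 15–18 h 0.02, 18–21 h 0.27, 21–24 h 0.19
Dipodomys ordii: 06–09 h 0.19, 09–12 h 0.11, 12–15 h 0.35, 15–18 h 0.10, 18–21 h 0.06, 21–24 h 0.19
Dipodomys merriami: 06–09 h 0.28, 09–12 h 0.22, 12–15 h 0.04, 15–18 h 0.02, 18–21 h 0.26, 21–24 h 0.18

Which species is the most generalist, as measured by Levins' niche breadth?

Dipodomys ordii

Σp_specᵢ² = 0.34² + 0.08² + 0.10² + 0.02² + 0.27² + 0.19² = 0.1156 + 0.0064 + 0.0100 + 0.0004 + 0.0729 + 0.0361 = 0.2414
B_spec = 1 / 0.2414 = 4.1425
Σp_ordiᵢ² = 0.19² + 0.11² + 0.35² + 0.10² + 0.06² + 0.19² = 0.0361 + 0.0121 + 0.1225 + 0.0100 + 0.0036 + 0.0361 = 0.2204
B_ordi = 1 / 0.2204 = 4.5372
Σp_merrᵢ² = 0.28² + 0.22² + 0.04² + 0.02² + 0.26² + 0.18² = 0.0784 + 0.0484 + 0.0016 + 0.0004 + 0.0676 + 0.0324 = 0.2288
B_merr = 1 / 0.2288 = 4.3706
Highest B → broadest niche (most generalist): Dipodomys ordii (B = 4.54).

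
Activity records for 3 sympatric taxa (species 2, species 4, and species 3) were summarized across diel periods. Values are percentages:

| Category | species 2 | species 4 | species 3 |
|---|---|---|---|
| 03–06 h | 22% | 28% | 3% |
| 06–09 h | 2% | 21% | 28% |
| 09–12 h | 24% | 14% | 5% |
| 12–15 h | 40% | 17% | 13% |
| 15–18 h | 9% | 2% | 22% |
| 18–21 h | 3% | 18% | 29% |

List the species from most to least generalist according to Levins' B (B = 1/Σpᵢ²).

Convert percentages to proportions (divide by 100).
Σp_2ᵢ² = 0.22² + 0.02² + 0.24² + 0.40² + 0.09² + 0.03² = 0.0484 + 0.0004 + 0.0576 + 0.1600 + 0.0081 + 0.0009 = 0.2754
B_2 = 1 / 0.2754 = 3.6311
Σp_4ᵢ² = 0.28² + 0.21² + 0.14² + 0.17² + 0.02² + 0.18² = 0.0784 + 0.0441 + 0.0196 + 0.0289 + 0.0004 + 0.0324 = 0.2038
B_4 = 1 / 0.2038 = 4.9068
Σp_3ᵢ² = 0.03² + 0.28² + 0.05² + 0.13² + 0.22² + 0.29² = 0.0009 + 0.0784 + 0.0025 + 0.0169 + 0.0484 + 0.0841 = 0.2312
B_3 = 1 / 0.2312 = 4.3253
Ranking by B (broadest → narrowest): species 4 (4.91) > species 3 (4.33) > species 2 (3.63)

species 4 > species 3 > species 2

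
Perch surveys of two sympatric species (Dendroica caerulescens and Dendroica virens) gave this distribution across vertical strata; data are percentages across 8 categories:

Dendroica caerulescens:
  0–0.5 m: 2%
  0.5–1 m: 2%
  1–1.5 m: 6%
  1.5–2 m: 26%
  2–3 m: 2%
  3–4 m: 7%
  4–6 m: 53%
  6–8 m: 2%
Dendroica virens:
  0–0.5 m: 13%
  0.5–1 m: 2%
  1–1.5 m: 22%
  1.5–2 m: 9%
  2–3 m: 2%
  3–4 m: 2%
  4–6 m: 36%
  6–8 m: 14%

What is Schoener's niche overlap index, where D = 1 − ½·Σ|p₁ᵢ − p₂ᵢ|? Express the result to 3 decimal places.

0.610

Convert percentages to proportions (divide by 100).
Σ|p₁ᵢ − p₂ᵢ| = 0.11 + 0.00 + 0.16 + 0.17 + 0.00 + 0.05 + 0.17 + 0.12 = 0.78
D = 1 − ½ × 0.78 = 1 − 0.390 = 0.61000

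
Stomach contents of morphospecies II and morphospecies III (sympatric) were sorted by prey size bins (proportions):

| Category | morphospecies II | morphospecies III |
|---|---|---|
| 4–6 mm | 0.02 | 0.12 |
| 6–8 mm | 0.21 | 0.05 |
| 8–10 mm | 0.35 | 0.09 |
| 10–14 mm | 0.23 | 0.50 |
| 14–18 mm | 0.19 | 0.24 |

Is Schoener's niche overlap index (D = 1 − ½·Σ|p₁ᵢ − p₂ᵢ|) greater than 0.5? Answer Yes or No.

Yes

Σ|p₁ᵢ − p₂ᵢ| = 0.10 + 0.16 + 0.26 + 0.27 + 0.05 = 0.84
D = 1 − ½ × 0.84 = 1 − 0.420 = 0.5800
D = 0.5800 > 0.5 → Yes.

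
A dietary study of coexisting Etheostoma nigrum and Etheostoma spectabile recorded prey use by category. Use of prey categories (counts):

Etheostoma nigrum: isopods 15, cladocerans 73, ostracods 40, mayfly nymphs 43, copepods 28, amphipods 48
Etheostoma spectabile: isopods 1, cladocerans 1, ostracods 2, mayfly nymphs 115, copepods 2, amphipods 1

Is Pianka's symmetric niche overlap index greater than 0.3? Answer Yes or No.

Yes

Proportions for Etheostoma nigrum (n=247): 15/247=0.0607, 73/247=0.2955, 40/247=0.1619, 43/247=0.1741, 28/247=0.1134, 48/247=0.1943
Proportions for Etheostoma spectabile (n=122): 1/122=0.0082, 1/122=0.0082, 2/122=0.0164, 115/122=0.9426, 2/122=0.0164, 1/122=0.0082
Σ p₁ᵢp₂ᵢ = 0.000498 + 0.002423 + 0.002655 + 0.164107 + 0.001860 + 0.001593 = 0.173136
Σp_1ᵢ² = 0.0607² + 0.2955² + 0.1619² + 0.1741² + 0.1134² + 0.1943² = 0.003684 + 0.087320 + 0.026212 + 0.030311 + 0.012860 + 0.037752 = 0.198139
Σp_2ᵢ² = 0.0082² + 0.0082² + 0.0164² + 0.9426² + 0.0164² + 0.0082² = 0.000067 + 0.000067 + 0.000269 + 0.888495 + 0.000269 + 0.000067 = 0.889234
O = 0.173136 / √(0.198139 × 0.889234) = 0.173136 / 0.4197522 = 0.4125
O = 0.4125 > 0.3 → Yes.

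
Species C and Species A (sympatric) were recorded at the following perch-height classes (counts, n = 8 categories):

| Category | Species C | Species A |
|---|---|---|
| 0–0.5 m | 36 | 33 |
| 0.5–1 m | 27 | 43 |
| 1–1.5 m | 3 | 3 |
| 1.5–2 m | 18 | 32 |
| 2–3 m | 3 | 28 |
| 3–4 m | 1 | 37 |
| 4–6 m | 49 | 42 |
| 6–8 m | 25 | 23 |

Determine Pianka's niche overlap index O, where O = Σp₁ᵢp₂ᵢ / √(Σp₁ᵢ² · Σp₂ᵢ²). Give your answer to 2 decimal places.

Proportions for Species C (n=162): 36/162=0.2222, 27/162=0.1667, 3/162=0.0185, 18/162=0.1111, 3/162=0.0185, 1/162=0.0062, 49/162=0.3025, 25/162=0.1543
Proportions for Species A (n=241): 33/241=0.1369, 43/241=0.1784, 3/241=0.0124, 32/241=0.1328, 28/241=0.1162, 37/241=0.1535, 42/241=0.1743, 23/241=0.0954
Σ p₁ᵢp₂ᵢ = 0.030419 + 0.029739 + 0.000229 + 0.014754 + 0.002150 + 0.000952 + 0.052726 + 0.014720 = 0.145689
Σp_1ᵢ² = 0.2222² + 0.1667² + 0.0185² + 0.1111² + 0.0185² + 0.0062² + 0.3025² + 0.1543² = 0.049373 + 0.027789 + 0.000342 + 0.012343 + 0.000342 + 0.000038 + 0.091506 + 0.023808 = 0.205541
Σp_2ᵢ² = 0.1369² + 0.1784² + 0.0124² + 0.1328² + 0.1162² + 0.1535² + 0.1743² + 0.0954² = 0.018742 + 0.031827 + 0.000154 + 0.017636 + 0.013502 + 0.023562 + 0.030380 + 0.009101 = 0.144904
O = 0.145689 / √(0.205541 × 0.144904) = 0.145689 / 0.1725796 = 0.8442

0.84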